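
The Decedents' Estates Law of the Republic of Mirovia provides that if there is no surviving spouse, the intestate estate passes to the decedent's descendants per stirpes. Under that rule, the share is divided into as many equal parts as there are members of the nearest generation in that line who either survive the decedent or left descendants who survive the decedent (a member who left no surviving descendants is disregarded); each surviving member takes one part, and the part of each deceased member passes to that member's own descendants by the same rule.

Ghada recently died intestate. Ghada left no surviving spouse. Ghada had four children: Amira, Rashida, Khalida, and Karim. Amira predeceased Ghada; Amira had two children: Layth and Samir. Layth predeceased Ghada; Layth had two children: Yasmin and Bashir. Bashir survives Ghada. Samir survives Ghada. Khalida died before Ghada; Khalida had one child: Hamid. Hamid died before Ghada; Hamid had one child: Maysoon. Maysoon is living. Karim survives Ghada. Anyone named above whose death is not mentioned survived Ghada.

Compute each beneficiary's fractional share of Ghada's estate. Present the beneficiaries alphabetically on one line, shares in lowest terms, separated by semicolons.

There is no surviving spouse, so the entire estate passes to Ghada's descendants per stirpes.
The estate is divided into 4 equal shares of 1/4 among Amira, Rashida, Khalida, Karim.
Amira predeceased; the 1/4 allotted to Amira's branch passes to Amira's issue by representation.
The 1/4 is divided into 2 equal shares of 1/8 among Layth, Samir.
Layth predeceased; the 1/8 allotted to Layth's branch passes to Layth's issue by representation.
The 1/8 is divided into 2 equal shares of 1/16 among Yasmin, Bashir.
Yasmin is living and takes 1/16.
Bashir is living and takes 1/16.
Samir is living and takes 1/8.
Rashida is living and takes 1/4.
Khalida predeceased; the 1/4 allotted to Khalida's branch passes to Khalida's issue by representation.
Hamid's line is the sole branch at this level, so the full 1/4 passes to Hamid's issue by representation.
Maysoon is the sole taker at this level and receives the full 1/4.
Karim is living and takes 1/4.

Bashir 1/16; Karim 1/4; Maysoon 1/4; Rashida 1/4; Samir 1/8; Yasmin 1/16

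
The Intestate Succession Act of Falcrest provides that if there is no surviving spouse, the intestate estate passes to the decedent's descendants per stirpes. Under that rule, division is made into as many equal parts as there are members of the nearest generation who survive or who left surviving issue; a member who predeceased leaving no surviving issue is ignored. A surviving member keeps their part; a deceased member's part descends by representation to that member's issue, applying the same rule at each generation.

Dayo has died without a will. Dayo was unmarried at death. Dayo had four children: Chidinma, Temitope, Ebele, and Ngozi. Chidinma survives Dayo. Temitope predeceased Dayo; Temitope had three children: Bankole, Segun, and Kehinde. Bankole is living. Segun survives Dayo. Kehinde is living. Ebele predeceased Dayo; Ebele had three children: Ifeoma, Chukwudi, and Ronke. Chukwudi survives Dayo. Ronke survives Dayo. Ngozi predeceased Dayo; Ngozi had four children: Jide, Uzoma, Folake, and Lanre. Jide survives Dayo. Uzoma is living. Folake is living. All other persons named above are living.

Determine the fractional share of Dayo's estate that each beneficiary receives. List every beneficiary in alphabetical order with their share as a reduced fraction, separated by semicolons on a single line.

Bankole 1/12; Chidinma 1/4; Chukwudi 1/12; Folake 1/16; Ifeoma 1/12; Jide 1/16; Kehinde 1/12; Lanre 1/16; Ronke 1/12; Segun 1/12; Uzoma 1/16

There is no surviving spouse, so the entire estate passes to Dayo's descendants per stirpes.
The estate is divided into 4 equal shares of 1/4 among Chidinma, Temitope, Ebele, Ngozi.
Chidinma is living and takes 1/4.
Temitope predeceased; the 1/4 allotted to Temitope's branch passes to Temitope's issue by representation.
The 1/4 is divided into 3 equal shares of 1/12 among Bankole, Segun, Kehinde.
Bankole is living and takes 1/12.
Segun is living and takes 1/12.
Kehinde is living and takes 1/12.
Ebele predeceased; the 1/4 allotted to Ebele's branch passes to Ebele's issue by representation.
The 1/4 is divided into 3 equal shares of 1/12 among Ifeoma, Chukwudi, Ronke.
Ifeoma is living and takes 1/12.
Chukwudi is living and takes 1/12.
Ronke is living and takes 1/12.
Ngozi predeceased; the 1/4 allotted to Ngozi's branch passes to Ngozi's issue by representation.
The 1/4 is divided into 4 equal shares of 1/16 among Jide, Uzoma, Folake, Lanre.
Jide is living and takes 1/16.
Uzoma is living and takes 1/16.
Folake is living and takes 1/16.
Lanre is living and takes 1/16.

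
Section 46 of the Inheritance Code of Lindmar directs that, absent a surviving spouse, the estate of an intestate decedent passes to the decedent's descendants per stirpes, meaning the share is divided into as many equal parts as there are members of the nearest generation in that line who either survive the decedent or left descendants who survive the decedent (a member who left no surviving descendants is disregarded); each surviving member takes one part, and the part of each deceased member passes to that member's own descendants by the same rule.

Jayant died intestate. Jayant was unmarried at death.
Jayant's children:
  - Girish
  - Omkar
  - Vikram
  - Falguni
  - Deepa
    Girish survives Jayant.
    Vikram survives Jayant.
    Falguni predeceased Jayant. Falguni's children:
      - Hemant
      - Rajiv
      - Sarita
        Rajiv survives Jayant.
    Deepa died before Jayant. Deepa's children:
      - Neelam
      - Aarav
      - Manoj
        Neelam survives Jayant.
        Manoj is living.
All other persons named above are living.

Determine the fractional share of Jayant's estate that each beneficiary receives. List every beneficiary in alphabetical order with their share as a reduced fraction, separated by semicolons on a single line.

There is no surviving spouse, so the entire estate passes to Jayant's descendants per stirpes.
The estate is divided into 5 equal shares of 1/5 among Girish, Omkar, Vikram, Falguni, Deepa.
Girish is living and takes 1/5.
Omkar is living and takes 1/5.
Vikram is living and takes 1/5.
Falguni predeceased; the 1/5 allotted to Falguni's branch passes to Falguni's issue by representation.
The 1/5 is divided into 3 equal shares of 1/15 among Hemant, Rajiv, Sarita.
Hemant is living and takes 1/15.
Rajiv is living and takes 1/15.
Sarita is living and takes 1/15.
Deepa predeceased; the 1/5 allotted to Deepa's branch passes to Deepa's issue by representation.
The 1/5 is divided into 3 equal shares of 1/15 among Neelam, Aarav, Manoj.
Neelam is living and takes 1/15.
Aarav is living and takes 1/15.
Manoj is living and takes 1/15.

Aarav 1/15; Girish 1/5; Hemant 1/15; Manoj 1/15; Neelam 1/15; Omkar 1/5; Rajiv 1/15; Sarita 1/15; Vikram 1/5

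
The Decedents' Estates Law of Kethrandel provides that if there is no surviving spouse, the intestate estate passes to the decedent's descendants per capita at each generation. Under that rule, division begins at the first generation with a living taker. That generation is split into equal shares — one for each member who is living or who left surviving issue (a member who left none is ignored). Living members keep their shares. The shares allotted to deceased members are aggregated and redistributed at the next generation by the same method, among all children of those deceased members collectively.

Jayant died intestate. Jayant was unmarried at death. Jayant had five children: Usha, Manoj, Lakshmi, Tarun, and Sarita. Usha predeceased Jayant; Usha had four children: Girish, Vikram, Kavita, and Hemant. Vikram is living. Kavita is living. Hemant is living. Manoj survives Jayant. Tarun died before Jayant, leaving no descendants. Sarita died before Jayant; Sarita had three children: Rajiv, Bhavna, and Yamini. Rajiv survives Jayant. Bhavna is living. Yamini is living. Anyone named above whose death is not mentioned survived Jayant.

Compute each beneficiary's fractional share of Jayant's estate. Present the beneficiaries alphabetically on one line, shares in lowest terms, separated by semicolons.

There is no surviving spouse, so the entire estate passes to Jayant's descendants per capita at each generation.
At generation 1 (Usha, Manoj, Lakshmi, Sarita) there are 4 shares of (1)/4 = 1/4 each.
Living: Manoj and Lakshmi — each takes 1/4.
Deceased: Usha and Sarita. Their combined 1/2 is pooled and carried to generation 2.
At generation 2 (Girish, Vikram, Kavita, Hemant, Rajiv, Bhavna, Yamini) there are 7 shares of (1/2)/7 = 1/14 each.
Living: Girish, Vikram, Kavita, Hemant, Rajiv, Bhavna, and Yamini — each takes 1/14.

Bhavna 1/14; Girish 1/14; Hemant 1/14; Kavita 1/14; Lakshmi 1/4; Manoj 1/4; Rajiv 1/14; Vikram 1/14; Yamini 1/14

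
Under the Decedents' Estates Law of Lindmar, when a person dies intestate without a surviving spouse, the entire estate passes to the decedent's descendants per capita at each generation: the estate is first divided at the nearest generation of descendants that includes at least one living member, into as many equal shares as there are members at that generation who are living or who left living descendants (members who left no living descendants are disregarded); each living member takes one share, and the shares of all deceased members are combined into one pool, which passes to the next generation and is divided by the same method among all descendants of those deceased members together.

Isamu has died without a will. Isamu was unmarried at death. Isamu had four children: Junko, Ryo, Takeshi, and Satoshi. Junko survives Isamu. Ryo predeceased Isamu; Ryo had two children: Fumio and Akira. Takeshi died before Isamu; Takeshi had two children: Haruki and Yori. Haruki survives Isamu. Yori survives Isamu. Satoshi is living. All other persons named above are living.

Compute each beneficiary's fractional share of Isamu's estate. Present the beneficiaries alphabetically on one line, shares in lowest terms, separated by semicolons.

Akira 1/8; Fumio 1/8; Haruki 1/8; Junko 1/4; Satoshi 1/4; Yori 1/8

There is no surviving spouse, so the entire estate passes to Isamu's descendants per capita at each generation.
At generation 1 (Junko, Ryo, Takeshi, Satoshi) there are 4 shares of (1)/4 = 1/4 each.
Living: Junko and Satoshi — each takes 1/4.
Deceased: Ryo and Takeshi. Their combined 1/2 is pooled and carried to generation 2.
At generation 2 (Fumio, Akira, Haruki, Yori) there are 4 shares of (1/2)/4 = 1/8 each.
Living: Fumio, Akira, Haruki, and Yori — each takes 1/8.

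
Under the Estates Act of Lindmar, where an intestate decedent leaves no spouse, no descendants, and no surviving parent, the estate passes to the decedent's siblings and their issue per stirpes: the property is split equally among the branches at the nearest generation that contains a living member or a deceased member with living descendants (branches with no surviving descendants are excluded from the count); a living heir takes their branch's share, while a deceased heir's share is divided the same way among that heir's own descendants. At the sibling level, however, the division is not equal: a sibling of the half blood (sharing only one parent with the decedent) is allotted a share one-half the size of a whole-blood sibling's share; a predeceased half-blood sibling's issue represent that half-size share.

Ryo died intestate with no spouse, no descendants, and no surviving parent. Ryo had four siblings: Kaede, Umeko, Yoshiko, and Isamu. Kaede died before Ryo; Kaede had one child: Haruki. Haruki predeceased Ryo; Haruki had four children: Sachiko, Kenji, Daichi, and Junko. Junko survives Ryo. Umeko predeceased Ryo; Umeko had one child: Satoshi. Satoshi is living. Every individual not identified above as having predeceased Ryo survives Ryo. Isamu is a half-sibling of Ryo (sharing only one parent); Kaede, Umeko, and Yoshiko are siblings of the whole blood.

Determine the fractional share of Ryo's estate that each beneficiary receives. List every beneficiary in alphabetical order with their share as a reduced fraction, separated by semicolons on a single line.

Daichi 1/14; Isamu 1/7; Junko 1/14; Kenji 1/14; Sachiko 1/14; Satoshi 2/7; Yoshiko 2/7

No spouse, descendants, or parent survives, so the estate passes to Ryo's siblings per stirpes.
Half-blood siblings count for one-half the weight of whole-blood siblings at the initial division.
Dividing 1 in proportion to weights (total weight 7/2): Kaede (weight 1) → 2/7; Umeko (weight 1) → 2/7; Yoshiko (weight 1) → 2/7; Isamu (weight 1/2) → 1/7.
Kaede predeceased; the 2/7 allotted to Kaede's branch passes to Kaede's issue by representation.
Haruki's line is the sole branch at this level, so the full 2/7 passes to Haruki's issue by representation.
The 2/7 is divided into 4 equal shares of 1/14 among Sachiko, Kenji, Daichi, Junko.
Sachiko is living and takes 1/14.
Kenji is living and takes 1/14.
Daichi is living and takes 1/14.
Junko is living and takes 1/14.
Umeko predeceased; the 2/7 allotted to Umeko's branch passes to Umeko's issue by representation.
Satoshi is the sole taker at this level and receives the full 2/7.
Yoshiko is living and takes 2/7.
Isamu is living and takes 1/7.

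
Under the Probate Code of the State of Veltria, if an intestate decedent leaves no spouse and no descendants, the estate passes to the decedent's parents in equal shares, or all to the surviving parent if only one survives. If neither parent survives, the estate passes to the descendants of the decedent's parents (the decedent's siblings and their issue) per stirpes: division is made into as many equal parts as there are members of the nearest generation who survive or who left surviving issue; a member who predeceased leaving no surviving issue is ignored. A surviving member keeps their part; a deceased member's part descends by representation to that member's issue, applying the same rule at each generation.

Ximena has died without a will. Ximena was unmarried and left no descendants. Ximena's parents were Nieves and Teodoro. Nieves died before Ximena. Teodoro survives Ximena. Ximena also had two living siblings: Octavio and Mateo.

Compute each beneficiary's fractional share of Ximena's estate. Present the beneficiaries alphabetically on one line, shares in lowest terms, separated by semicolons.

Teodoro 1

Only one parent, Teodoro, survives, so Teodoro takes the entire estate. The siblings take nothing because a surviving parent has priority.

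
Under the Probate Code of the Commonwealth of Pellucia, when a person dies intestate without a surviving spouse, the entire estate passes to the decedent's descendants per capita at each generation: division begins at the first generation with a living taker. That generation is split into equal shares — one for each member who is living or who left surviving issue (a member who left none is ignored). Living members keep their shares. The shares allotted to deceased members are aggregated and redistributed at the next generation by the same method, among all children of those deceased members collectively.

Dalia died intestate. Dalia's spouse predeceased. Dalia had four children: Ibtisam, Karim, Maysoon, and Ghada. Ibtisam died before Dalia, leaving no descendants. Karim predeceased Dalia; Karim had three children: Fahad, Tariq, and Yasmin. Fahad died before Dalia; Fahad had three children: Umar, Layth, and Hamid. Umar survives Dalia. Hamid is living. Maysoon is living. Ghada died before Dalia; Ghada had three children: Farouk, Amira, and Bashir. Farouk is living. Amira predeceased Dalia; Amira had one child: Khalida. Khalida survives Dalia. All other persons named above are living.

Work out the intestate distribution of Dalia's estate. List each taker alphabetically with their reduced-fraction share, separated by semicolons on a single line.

Bashir 1/9; Farouk 1/9; Hamid 1/18; Khalida 1/18; Layth 1/18; Maysoon 1/3; Tariq 1/9; Umar 1/18; Yasmin 1/9

There is no surviving spouse, so the entire estate passes to Dalia's descendants per capita at each generation.
At generation 1 (Karim, Maysoon, Ghada) there are 3 shares of (1)/3 = 1/3 each.
Living: Maysoon — each takes 1/3.
Deceased: Karim and Ghada. Their combined 2/3 is pooled and carried to generation 2.
At generation 2 (Fahad, Tariq, Yasmin, Farouk, Amira, Bashir) there are 6 shares of (2/3)/6 = 1/9 each.
Living: Tariq, Yasmin, Farouk, and Bashir — each takes 1/9.
Deceased: Fahad and Amira. Their combined 2/9 is pooled and carried to generation 3.
At generation 3 (Umar, Layth, Hamid, Khalida) there are 4 shares of (2/9)/4 = 1/18 each.
Living: Umar, Layth, Hamid, and Khalida — each takes 1/18.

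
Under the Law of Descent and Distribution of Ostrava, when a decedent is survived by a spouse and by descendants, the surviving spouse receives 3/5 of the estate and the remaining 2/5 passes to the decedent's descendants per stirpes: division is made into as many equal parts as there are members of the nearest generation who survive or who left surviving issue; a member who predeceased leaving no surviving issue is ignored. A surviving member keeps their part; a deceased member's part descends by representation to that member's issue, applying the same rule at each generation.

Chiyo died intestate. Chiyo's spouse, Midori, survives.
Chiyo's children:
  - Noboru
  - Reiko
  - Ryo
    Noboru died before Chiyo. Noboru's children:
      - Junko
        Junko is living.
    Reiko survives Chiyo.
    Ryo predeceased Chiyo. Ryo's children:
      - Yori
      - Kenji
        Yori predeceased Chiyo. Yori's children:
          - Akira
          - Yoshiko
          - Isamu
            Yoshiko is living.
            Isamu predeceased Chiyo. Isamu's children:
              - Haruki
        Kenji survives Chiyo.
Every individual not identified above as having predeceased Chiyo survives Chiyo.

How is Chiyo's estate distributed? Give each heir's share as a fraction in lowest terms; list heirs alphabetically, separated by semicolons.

Akira 1/45; Haruki 1/45; Junko 2/15; Kenji 1/15; Midori 3/5; Reiko 2/15; Yoshiko 1/45

Midori, as surviving spouse, takes 3/5.
The remaining 2/5 passes to Chiyo's descendants per stirpes.
The 2/5 is divided into 3 equal shares of 2/15 among Noboru, Reiko, Ryo.
Noboru predeceased; the 2/15 allotted to Noboru's branch passes to Noboru's issue by representation.
Junko is the sole taker at this level and receives the full 2/15.
Reiko is living and takes 2/15.
Ryo predeceased; the 2/15 allotted to Ryo's branch passes to Ryo's issue by representation.
The 2/15 is divided into 2 equal shares of 1/15 among Yori, Kenji.
Yori predeceased; the 1/15 allotted to Yori's branch passes to Yori's issue by representation.
The 1/15 is divided into 3 equal shares of 1/45 among Akira, Yoshiko, Isamu.
Akira is living and takes 1/45.
Yoshiko is living and takes 1/45.
Isamu predeceased; the 1/45 allotted to Isamu's branch passes to Isamu's issue by representation.
Haruki is the sole taker at this level and receives the full 1/45.
Kenji is living and takes 1/15.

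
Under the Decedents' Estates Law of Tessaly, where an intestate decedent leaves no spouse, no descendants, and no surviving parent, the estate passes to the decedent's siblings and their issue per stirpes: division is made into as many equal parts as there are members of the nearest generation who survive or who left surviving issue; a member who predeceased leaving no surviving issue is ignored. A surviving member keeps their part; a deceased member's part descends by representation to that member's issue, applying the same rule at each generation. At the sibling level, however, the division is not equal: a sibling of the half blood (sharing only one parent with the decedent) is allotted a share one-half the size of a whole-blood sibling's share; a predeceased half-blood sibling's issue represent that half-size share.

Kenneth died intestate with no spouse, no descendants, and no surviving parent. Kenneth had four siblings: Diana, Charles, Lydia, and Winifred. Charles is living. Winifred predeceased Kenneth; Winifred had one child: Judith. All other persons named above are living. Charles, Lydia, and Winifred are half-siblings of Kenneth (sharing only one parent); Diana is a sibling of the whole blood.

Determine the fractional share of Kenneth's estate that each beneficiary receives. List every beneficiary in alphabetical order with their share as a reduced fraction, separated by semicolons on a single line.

No spouse, descendants, or parent survives, so the estate passes to Kenneth's siblings per stirpes.
Half-blood siblings count for one-half the weight of whole-blood siblings at the initial division.
Dividing 1 in proportion to weights (total weight 5/2): Diana (weight 1) → 2/5; Charles (weight 1/2) → 1/5; Lydia (weight 1/2) → 1/5; Winifred (weight 1/2) → 1/5.
Diana is living and takes 2/5.
Charles is living and takes 1/5.
Lydia is living and takes 1/5.
Winifred predeceased; the 1/5 allotted to Winifred's branch passes to Winifred's issue by representation.
Judith is the sole taker at this level and receives the full 1/5.

Charles 1/5; Diana 2/5; Judith 1/5; Lydia 1/5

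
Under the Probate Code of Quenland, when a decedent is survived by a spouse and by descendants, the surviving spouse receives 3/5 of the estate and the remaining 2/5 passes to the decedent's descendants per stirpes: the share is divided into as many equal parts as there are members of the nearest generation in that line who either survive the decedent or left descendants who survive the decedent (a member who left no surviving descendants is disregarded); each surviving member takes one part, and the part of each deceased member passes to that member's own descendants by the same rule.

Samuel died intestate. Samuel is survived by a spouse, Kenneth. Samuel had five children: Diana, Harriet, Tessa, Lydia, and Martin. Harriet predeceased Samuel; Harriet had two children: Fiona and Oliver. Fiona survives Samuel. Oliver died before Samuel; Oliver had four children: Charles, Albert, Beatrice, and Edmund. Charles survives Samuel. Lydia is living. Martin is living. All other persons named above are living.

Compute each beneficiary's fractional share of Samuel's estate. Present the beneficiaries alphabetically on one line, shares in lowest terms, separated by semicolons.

Kenneth, as surviving spouse, takes 3/5.
The remaining 2/5 passes to Samuel's descendants per stirpes.
The 2/5 is divided into 5 equal shares of 2/25 among Diana, Harriet, Tessa, Lydia, Martin.
Diana is living and takes 2/25.
Harriet predeceased; the 2/25 allotted to Harriet's branch passes to Harriet's issue by representation.
The 2/25 is divided into 2 equal shares of 1/25 among Fiona, Oliver.
Fiona is living and takes 1/25.
Oliver predeceased; the 1/25 allotted to Oliver's branch passes to Oliver's issue by representation.
The 1/25 is divided into 4 equal shares of 1/100 among Charles, Albert, Beatrice, Edmund.
Charles is living and takes 1/100.
Albert is living and takes 1/100.
Beatrice is living and takes 1/100.
Edmund is living and takes 1/100.
Tessa is living and takes 2/25.
Lydia is living and takes 2/25.
Martin is living and takes 2/25.

Albert 1/100; Beatrice 1/100; Charles 1/100; Diana 2/25; Edmund 1/100; Fiona 1/25; Kenneth 3/5; Lydia 2/25; Martin 2/25; Tessa 2/25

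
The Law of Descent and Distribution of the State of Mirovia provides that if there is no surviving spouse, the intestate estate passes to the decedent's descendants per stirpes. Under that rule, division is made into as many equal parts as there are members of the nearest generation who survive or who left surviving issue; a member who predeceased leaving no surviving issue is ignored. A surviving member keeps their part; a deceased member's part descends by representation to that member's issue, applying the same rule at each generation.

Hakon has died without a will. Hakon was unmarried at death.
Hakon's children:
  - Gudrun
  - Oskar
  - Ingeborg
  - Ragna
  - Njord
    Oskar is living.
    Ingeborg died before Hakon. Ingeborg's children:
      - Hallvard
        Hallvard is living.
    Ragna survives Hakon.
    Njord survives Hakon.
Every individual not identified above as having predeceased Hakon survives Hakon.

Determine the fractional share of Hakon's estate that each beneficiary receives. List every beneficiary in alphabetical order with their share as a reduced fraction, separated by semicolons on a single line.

There is no surviving spouse, so the entire estate passes to Hakon's descendants per stirpes.
The estate is divided into 5 equal shares of 1/5 among Gudrun, Oskar, Ingeborg, Ragna, Njord.
Gudrun is living and takes 1/5.
Oskar is living and takes 1/5.
Ingeborg predeceased; the 1/5 allotted to Ingeborg's branch passes to Ingeborg's issue by representation.
Hallvard is the sole taker at this level and receives the full 1/5.
Ragna is living and takes 1/5.
Njord is living and takes 1/5.

Gudrun 1/5; Hallvard 1/5; Njord 1/5; Oskar 1/5; Ragna 1/5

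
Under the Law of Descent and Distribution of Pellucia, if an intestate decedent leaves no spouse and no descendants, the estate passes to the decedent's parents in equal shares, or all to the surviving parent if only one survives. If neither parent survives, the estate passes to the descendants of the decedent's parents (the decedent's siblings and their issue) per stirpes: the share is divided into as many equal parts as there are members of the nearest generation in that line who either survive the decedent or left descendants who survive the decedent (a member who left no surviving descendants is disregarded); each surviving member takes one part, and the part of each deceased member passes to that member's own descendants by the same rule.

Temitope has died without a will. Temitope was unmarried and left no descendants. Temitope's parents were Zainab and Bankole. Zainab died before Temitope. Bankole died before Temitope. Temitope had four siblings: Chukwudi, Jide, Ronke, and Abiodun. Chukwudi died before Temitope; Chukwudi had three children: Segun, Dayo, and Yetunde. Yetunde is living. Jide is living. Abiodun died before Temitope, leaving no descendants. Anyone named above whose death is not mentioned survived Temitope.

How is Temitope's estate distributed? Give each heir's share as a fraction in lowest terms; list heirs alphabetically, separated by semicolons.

Neither parent survives and there are no descendants, so the estate passes to Temitope's siblings and their issue per stirpes.
Abiodun left no surviving issue, so that branch lapses and is disregarded.
The estate is divided into 3 equal shares of 1/3 among Chukwudi, Jide, Ronke.
Chukwudi predeceased; the 1/3 allotted to Chukwudi's branch passes to Chukwudi's issue by representation.
The 1/3 is divided into 3 equal shares of 1/9 among Segun, Dayo, Yetunde.
Segun is living and takes 1/9.
Dayo is living and takes 1/9.
Yetunde is living and takes 1/9.
Jide is living and takes 1/3.
Ronke is living and takes 1/3.

Dayo 1/9; Jide 1/3; Ronke 1/3; Segun 1/9; Yetunde 1/9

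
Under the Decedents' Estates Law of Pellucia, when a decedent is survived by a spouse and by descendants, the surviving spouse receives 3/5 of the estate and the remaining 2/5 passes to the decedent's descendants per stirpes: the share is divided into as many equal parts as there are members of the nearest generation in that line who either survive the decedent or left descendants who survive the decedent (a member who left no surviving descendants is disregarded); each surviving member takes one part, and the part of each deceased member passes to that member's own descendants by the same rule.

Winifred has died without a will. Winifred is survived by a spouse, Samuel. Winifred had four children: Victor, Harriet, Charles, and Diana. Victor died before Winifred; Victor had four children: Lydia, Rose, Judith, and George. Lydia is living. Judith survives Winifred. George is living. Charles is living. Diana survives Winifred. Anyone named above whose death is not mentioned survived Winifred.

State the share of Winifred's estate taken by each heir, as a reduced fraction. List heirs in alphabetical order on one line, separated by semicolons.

Charles 1/10; Diana 1/10; George 1/40; Harriet 1/10; Judith 1/40; Lydia 1/40; Rose 1/40; Samuel 3/5

Samuel, as surviving spouse, takes 3/5.
The remaining 2/5 passes to Winifred's descendants per stirpes.
The 2/5 is divided into 4 equal shares of 1/10 among Victor, Harriet, Charles, Diana.
Victor predeceased; the 1/10 allotted to Victor's branch passes to Victor's issue by representation.
The 1/10 is divided into 4 equal shares of 1/40 among Lydia, Rose, Judith, George.
Lydia is living and takes 1/40.
Rose is living and takes 1/40.
Judith is living and takes 1/40.
George is living and takes 1/40.
Harriet is living and takes 1/10.
Charles is living and takes 1/10.
Diana is living and takes 1/10.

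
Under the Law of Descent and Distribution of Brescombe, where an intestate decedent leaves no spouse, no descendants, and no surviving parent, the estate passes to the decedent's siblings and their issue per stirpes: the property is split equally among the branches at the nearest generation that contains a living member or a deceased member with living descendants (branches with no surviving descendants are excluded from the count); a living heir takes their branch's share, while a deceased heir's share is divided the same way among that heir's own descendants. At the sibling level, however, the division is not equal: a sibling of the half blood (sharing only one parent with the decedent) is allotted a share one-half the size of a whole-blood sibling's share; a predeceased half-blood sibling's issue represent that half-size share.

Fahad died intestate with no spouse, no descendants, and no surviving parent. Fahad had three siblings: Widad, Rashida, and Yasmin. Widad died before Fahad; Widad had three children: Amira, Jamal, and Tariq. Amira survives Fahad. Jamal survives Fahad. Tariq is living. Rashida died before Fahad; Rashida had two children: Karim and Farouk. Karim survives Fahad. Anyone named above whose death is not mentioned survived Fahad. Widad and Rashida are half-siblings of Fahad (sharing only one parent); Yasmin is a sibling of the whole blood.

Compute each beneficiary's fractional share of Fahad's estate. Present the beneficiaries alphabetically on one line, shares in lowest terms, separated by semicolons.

Amira 1/12; Farouk 1/8; Jamal 1/12; Karim 1/8; Tariq 1/12; Yasmin 1/2

No spouse, descendants, or parent survives, so the estate passes to Fahad's siblings per stirpes.
Half-blood siblings count for one-half the weight of whole-blood siblings at the initial division.
Dividing 1 in proportion to weights (total weight 2): Widad (weight 1/2) → 1/4; Rashida (weight 1/2) → 1/4; Yasmin (weight 1) → 1/2.
Widad predeceased; the 1/4 allotted to Widad's branch passes to Widad's issue by representation.
The 1/4 is divided into 3 equal shares of 1/12 among Amira, Jamal, Tariq.
Amira is living and takes 1/12.
Jamal is living and takes 1/12.
Tariq is living and takes 1/12.
Rashida predeceased; the 1/4 allotted to Rashida's branch passes to Rashida's issue by representation.
The 1/4 is divided into 2 equal shares of 1/8 among Karim, Farouk.
Karim is living and takes 1/8.
Farouk is living and takes 1/8.
Yasmin is living and takes 1/2.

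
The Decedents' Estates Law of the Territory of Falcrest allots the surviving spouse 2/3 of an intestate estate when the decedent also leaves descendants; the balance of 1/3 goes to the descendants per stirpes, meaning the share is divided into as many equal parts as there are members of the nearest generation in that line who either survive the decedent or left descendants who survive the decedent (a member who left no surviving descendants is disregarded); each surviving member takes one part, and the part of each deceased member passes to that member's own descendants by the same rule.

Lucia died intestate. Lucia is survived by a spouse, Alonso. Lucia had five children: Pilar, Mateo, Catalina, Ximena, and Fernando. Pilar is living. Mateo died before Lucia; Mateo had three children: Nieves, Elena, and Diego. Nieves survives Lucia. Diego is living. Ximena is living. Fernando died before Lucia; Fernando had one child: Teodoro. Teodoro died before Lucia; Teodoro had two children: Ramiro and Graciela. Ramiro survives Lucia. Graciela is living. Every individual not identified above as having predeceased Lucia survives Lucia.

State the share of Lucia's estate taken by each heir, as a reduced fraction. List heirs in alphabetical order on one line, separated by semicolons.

Alonso, as surviving spouse, takes 2/3.
The remaining 1/3 passes to Lucia's descendants per stirpes.
The 1/3 is divided into 5 equal shares of 1/15 among Pilar, Mateo, Catalina, Ximena, Fernando.
Pilar is living and takes 1/15.
Mateo predeceased; the 1/15 allotted to Mateo's branch passes to Mateo's issue by representation.
The 1/15 is divided into 3 equal shares of 1/45 among Nieves, Elena, Diego.
Nieves is living and takes 1/45.
Elena is living and takes 1/45.
Diego is living and takes 1/45.
Catalina is living and takes 1/15.
Ximena is living and takes 1/15.
Fernando predeceased; the 1/15 allotted to Fernando's branch passes to Fernando's issue by representation.
Teodoro's line is the sole branch at this level, so the full 1/15 passes to Teodoro's issue by representation.
The 1/15 is divided into 2 equal shares of 1/30 among Ramiro, Graciela.
Ramiro is living and takes 1/30.
Graciela is living and takes 1/30.

Alonso 2/3; Catalina 1/15; Diego 1/45; Elena 1/45; Graciela 1/30; Nieves 1/45; Pilar 1/15; Ramiro 1/30; Ximena 1/15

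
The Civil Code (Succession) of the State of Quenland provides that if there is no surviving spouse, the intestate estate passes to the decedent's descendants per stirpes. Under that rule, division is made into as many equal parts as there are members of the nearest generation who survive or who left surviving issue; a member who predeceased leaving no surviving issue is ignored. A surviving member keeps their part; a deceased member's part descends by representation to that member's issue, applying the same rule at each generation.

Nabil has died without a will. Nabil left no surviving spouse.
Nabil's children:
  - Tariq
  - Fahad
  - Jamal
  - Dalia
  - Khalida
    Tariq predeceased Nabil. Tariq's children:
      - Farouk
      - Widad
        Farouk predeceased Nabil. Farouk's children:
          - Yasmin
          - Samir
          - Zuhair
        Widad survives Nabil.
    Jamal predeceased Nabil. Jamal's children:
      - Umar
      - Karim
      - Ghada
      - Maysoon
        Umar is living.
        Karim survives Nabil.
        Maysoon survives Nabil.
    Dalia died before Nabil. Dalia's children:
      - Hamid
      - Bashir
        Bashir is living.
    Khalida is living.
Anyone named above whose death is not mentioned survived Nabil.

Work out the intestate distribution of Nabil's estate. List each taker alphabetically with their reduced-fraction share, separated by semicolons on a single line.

Bashir 1/10; Fahad 1/5; Ghada 1/20; Hamid 1/10; Karim 1/20; Khalida 1/5; Maysoon 1/20; Samir 1/30; Umar 1/20; Widad 1/10; Yasmin 1/30; Zuhair 1/30

There is no surviving spouse, so the entire estate passes to Nabil's descendants per stirpes.
The estate is divided into 5 equal shares of 1/5 among Tariq, Fahad, Jamal, Dalia, Khalida.
Tariq predeceased; the 1/5 allotted to Tariq's branch passes to Tariq's issue by representation.
The 1/5 is divided into 2 equal shares of 1/10 among Farouk, Widad.
Farouk predeceased; the 1/10 allotted to Farouk's branch passes to Farouk's issue by representation.
The 1/10 is divided into 3 equal shares of 1/30 among Yasmin, Samir, Zuhair.
Yasmin is living and takes 1/30.
Samir is living and takes 1/30.
Zuhair is living and takes 1/30.
Widad is living and takes 1/10.
Fahad is living and takes 1/5.
Jamal predeceased; the 1/5 allotted to Jamal's branch passes to Jamal's issue by representation.
The 1/5 is divided into 4 equal shares of 1/20 among Umar, Karim, Ghada, Maysoon.
Umar is living and takes 1/20.
Karim is living and takes 1/20.
Ghada is living and takes 1/20.
Maysoon is living and takes 1/20.
Dalia predeceased; the 1/5 allotted to Dalia's branch passes to Dalia's issue by representation.
The 1/5 is divided into 2 equal shares of 1/10 among Hamid, Bashir.
Hamid is living and takes 1/10.
Bashir is living and takes 1/10.
Khalida is living and takes 1/5.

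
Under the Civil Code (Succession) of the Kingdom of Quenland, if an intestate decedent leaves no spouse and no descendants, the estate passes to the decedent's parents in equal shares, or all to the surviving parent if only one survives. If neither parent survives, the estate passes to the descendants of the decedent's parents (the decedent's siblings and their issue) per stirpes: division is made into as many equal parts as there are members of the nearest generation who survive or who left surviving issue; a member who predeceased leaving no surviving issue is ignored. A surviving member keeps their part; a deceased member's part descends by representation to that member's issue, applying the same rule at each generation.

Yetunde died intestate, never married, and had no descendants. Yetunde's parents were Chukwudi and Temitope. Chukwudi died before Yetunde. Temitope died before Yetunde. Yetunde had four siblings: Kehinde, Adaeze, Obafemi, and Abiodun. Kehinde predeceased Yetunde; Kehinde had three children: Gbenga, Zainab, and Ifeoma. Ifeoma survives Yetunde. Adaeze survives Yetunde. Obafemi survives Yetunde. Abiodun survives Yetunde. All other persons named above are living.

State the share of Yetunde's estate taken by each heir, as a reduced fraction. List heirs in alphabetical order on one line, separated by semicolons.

Neither parent survives and there are no descendants, so the estate passes to Yetunde's siblings and their issue per stirpes.
The estate is divided into 4 equal shares of 1/4 among Kehinde, Adaeze, Obafemi, Abiodun.
Kehinde predeceased; the 1/4 allotted to Kehinde's branch passes to Kehinde's issue by representation.
The 1/4 is divided into 3 equal shares of 1/12 among Gbenga, Zainab, Ifeoma.
Gbenga is living and takes 1/12.
Zainab is living and takes 1/12.
Ifeoma is living and takes 1/12.
Adaeze is living and takes 1/4.
Obafemi is living and takes 1/4.
Abiodun is living and takes 1/4.

Abiodun 1/4; Adaeze 1/4; Gbenga 1/12; Ifeoma 1/12; Obafemi 1/4; Zainab 1/12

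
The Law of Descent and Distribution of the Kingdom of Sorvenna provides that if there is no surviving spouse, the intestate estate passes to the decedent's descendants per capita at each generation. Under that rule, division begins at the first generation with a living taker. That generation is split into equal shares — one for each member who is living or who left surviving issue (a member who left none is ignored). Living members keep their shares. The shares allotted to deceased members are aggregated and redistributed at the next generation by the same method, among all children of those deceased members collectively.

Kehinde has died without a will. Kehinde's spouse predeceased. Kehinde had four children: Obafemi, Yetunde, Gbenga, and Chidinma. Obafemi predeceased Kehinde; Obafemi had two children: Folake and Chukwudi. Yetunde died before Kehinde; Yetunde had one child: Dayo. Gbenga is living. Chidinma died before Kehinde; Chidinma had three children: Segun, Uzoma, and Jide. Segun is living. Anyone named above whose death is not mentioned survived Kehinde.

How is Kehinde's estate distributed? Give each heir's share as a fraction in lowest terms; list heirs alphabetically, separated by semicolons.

Chukwudi 1/8; Dayo 1/8; Folake 1/8; Gbenga 1/4; Jide 1/8; Segun 1/8; Uzoma 1/8

There is no surviving spouse, so the entire estate passes to Kehinde's descendants per capita at each generation.
At generation 1 (Obafemi, Yetunde, Gbenga, Chidinma) there are 4 shares of (1)/4 = 1/4 each.
Living: Gbenga — each takes 1/4.
Deceased: Obafemi, Yetunde, and Chidinma. Their combined 3/4 is pooled and carried to generation 2.
At generation 2 (Folake, Chukwudi, Dayo, Segun, Uzoma, Jide) there are 6 shares of (3/4)/6 = 1/8 each.
Living: Folake, Chukwudi, Dayo, Segun, Uzoma, and Jide — each takes 1/8.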